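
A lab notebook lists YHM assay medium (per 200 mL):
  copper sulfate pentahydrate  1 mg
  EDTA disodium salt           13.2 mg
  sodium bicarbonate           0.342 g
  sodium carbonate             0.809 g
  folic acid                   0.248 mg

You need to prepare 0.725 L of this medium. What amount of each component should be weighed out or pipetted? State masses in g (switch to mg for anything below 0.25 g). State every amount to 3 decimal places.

copper sulfate pentahydrate 3.625 mg; EDTA disodium salt 47.850 mg; sodium bicarbonate 1.240 g; sodium carbonate 2.933 g; folic acid 0.899 mg

Scale factor = 725 mL / 200 mL = 3.625.
copper sulfate pentahydrate: 1 mg × (725 mL / 200 mL) = 3.625 mg
EDTA disodium salt: 13.2 mg × (725 mL / 200 mL) = 47.850 mg
sodium bicarbonate: 0.342 g × (725 mL / 200 mL) = 1.240 g
sodium carbonate: 0.809 g × (725 mL / 200 mL) = 2.933 g
folic acid: 0.248 mg × (725 mL / 200 mL) = 0.899 mg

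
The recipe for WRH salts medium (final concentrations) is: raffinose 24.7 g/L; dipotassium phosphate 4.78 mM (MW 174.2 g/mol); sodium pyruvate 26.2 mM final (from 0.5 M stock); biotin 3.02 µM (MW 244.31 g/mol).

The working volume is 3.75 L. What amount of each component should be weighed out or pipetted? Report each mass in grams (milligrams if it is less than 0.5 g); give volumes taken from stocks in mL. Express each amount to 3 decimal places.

raffinose 92.625 g; dipotassium phosphate 3.123 g; sodium pyruvate 196.500 mL; biotin 2.767 mg

Scale factor relative to 1 L: 3.75.
raffinose: 24.7 g/L × 3.75 L = 92.625 g
dipotassium phosphate: 4.78 mmol/L × 174.2 g/mol × 3.75 L ÷ 1000 = 3.123 g
sodium pyruvate: dilute stock: 26.2 mM × 3750 mL ÷ 500 mM = 196.500 mL
biotin: 3.02 µmol/L × 244.31 g/mol × 3.75 L ÷ 1000 = 2.767 mg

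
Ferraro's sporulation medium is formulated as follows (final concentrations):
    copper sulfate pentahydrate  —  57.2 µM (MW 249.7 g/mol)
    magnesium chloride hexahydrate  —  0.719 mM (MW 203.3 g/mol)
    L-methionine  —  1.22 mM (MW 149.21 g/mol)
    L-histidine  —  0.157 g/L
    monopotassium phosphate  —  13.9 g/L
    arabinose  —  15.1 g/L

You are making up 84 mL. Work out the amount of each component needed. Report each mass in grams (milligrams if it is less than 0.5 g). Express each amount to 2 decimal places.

Scale factor relative to 1 L: 0.084.
copper sulfate pentahydrate: 57.2 µmol/L × 249.7 g/mol × 0.084 L ÷ 1000 = 1.20 mg
magnesium chloride hexahydrate: 0.719 mmol/L × 203.3 mg/mmol × 0.084 L = 12.28 mg
L-methionine: 1.22 mmol/L × 149.21 mg/mmol × 0.084 L = 15.29 mg
L-histidine: 0.157 g/L × 0.084 L = 0.013188 g = 13.19 mg
monopotassium phosphate: 13.9 g/L × 0.084 L = 1.17 g
arabinose: 15.1 g/L × 0.084 L = 1.27 g

copper sulfate pentahydrate 1.20 mg; magnesium chloride hexahydrate 12.28 mg; L-methionine 15.29 mg; L-histidine 13.19 mg; monopotassium phosphate 1.17 g; arabinose 1.27 g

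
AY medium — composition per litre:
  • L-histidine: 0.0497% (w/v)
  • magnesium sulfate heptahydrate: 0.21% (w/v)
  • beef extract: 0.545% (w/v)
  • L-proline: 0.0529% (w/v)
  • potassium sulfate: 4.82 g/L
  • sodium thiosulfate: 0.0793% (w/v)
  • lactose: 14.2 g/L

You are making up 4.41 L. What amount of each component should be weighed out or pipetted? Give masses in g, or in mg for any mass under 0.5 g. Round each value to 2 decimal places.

Scale factor relative to 1 L: 4.41.
L-histidine: 0.0497 g per 100 mL × 4410 mL ÷ 100 = 2.19 g
magnesium sulfate heptahydrate: 0.21% w/v = 2.1 g/L → 2.1 × 4.41 L = 9.26 g
beef extract: 0.545 g per 100 mL × 4410 mL ÷ 100 = 24.03 g
L-proline: 0.0529 g per 100 mL × 4410 mL ÷ 100 = 2.33 g
potassium sulfate: 4.82 g/L × 4.41 L = 21.26 g
sodium thiosulfate: 0.0793% w/v = 0.793 g/L → 0.793 × 4.41 L = 3.50 g
lactose: 14.2 g/L × 4.41 L = 62.62 g

L-histidine 2.19 g; magnesium sulfate heptahydrate 9.26 g; beef extract 24.03 g; L-proline 2.33 g; potassium sulfate 21.26 g; sodium thiosulfate 3.50 g; lactose 62.62 g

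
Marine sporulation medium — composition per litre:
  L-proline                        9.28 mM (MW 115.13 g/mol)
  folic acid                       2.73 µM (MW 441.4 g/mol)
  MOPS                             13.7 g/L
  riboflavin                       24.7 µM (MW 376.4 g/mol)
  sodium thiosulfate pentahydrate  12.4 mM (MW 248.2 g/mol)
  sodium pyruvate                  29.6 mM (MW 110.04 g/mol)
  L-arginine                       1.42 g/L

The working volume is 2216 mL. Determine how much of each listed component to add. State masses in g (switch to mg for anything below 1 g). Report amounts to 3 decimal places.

Target volume = 2216 mL = 2.216 L.
L-proline: 9.28 mmol/L × 115.13 g/mol × 2.216 L ÷ 1000 = 2.368 g
folic acid: 2.73 µmol/L × 441.4 g/mol × 2.216 L ÷ 1000 = 2.670 mg
MOPS: 13.7 g/L × 2.216 L = 30.359 g
riboflavin: 24.7 µmol/L × 376.4 g/mol × 2.216 L ÷ 1000 = 20.602 mg
sodium thiosulfate pentahydrate: 12.4 mmol/L × 248.2 g/mol × 2.216 L ÷ 1000 = 6.820 g
sodium pyruvate: 29.6 mmol/L × 110.04 g/mol × 2.216 L ÷ 1000 = 7.218 g
L-arginine: 1.42 g/L × 2.216 L = 3.147 g

L-proline 2.368 g; folic acid 2.670 mg; MOPS 30.359 g; riboflavin 20.602 mg; sodium thiosulfate pentahydrate 6.820 g; sodium pyruvate 7.218 g; L-arginine 3.147 g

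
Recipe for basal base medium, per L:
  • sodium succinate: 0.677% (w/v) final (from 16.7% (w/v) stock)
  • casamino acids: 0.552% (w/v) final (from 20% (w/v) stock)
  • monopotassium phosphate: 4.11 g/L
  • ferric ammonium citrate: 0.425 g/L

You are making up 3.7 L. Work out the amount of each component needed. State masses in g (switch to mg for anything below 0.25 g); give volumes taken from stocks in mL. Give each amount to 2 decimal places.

sodium succinate 149.99 mL; casamino acids 102.12 mL; monopotassium phosphate 15.21 g; ferric ammonium citrate 1.57 g

Working volume: 3.7 L.
sodium succinate: C1V1 = C2V2 → 0.677% ÷ 16.7% × 3700 mL = 149.99 mL
casamino acids: V = C2·V2/C1 = 0.552% ÷ 20% × 3700 mL = 102.12 mL
monopotassium phosphate: 4.11 g/L × 3.7 L = 15.21 g
ferric ammonium citrate: 0.425 g/L × 3.7 L = 1.57 g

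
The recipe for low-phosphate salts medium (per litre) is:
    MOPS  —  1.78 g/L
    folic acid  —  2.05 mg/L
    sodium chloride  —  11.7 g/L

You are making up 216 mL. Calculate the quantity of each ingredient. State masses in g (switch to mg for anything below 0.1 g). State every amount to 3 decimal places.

MOPS 0.384 g; folic acid 0.443 mg; sodium chloride 2.527 g

Target volume = 216 mL = 0.216 L.
MOPS: 1.78 g/L × 0.216 L = 0.384 g
folic acid: 2.05 mg/L × 0.216 L = 0.443 mg
sodium chloride: 11.7 g/L × 0.216 L = 2.527 g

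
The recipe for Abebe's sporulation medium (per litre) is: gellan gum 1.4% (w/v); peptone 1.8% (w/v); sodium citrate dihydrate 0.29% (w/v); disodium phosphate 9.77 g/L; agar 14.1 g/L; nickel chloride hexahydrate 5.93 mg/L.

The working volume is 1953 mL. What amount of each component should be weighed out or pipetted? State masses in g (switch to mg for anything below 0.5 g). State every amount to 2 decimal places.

gellan gum 27.34 g; peptone 35.15 g; sodium citrate dihydrate 5.66 g; disodium phosphate 19.08 g; agar 27.54 g; nickel chloride hexahydrate 11.58 mg

Target volume = 1953 mL = 1.953 L.
gellan gum: 1.4 g per 100 mL × 1953 mL ÷ 100 = 27.34 g
peptone: 1.8% w/v = 18 g/L → 18 × 1.953 L = 35.15 g
sodium citrate dihydrate: 0.29% w/v = 2.9 g/L → 2.9 × 1.953 L = 5.66 g
disodium phosphate: 9.77 g/L × 1.953 L = 19.08 g
agar: 14.1 g/L × 1.953 L = 27.54 g
nickel chloride hexahydrate: 5.93 mg/L × 1.953 L = 11.58 mg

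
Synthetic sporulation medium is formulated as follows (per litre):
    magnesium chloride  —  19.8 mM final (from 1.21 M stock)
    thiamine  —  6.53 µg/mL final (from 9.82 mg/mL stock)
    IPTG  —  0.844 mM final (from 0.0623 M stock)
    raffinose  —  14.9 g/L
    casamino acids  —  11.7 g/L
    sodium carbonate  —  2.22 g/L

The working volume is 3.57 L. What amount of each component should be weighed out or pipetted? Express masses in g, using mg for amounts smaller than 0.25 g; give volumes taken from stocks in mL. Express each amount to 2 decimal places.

Working volume: 3.57 L.
magnesium chloride: C1V1 = C2V2 → 19.8 mM × 3570 mL ÷ 1210 mM = 58.42 mL
thiamine: dilute stock: 6.53 µg/mL × 3570 mL ÷ 9820 µg/mL = 2.37 mL
IPTG: dilute stock: 0.844 mM × 3570 mL ÷ 62.3 mM = 48.36 mL
raffinose: 14.9 g/L × 3.57 L = 53.19 g
casamino acids: 11.7 g/L × 3.57 L = 41.77 g
sodium carbonate: 2.22 g/L × 3.57 L = 7.93 g

magnesium chloride 58.42 mL; thiamine 2.37 mL; IPTG 48.36 mL; raffinose 53.19 g; casamino acids 41.77 g; sodium carbonate 7.93 g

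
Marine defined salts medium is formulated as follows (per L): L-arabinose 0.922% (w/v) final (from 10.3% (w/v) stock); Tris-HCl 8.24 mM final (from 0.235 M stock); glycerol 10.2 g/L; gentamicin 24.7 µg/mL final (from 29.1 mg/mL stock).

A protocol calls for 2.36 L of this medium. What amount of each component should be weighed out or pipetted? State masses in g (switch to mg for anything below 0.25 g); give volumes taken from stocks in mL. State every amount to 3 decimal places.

Scale factor relative to 1 L: 2.36.
L-arabinose: C1V1 = C2V2 → 0.922% ÷ 10.3% × 2360 mL = 211.254 mL
Tris-HCl: dilute stock: 8.24 mM × 2360 mL ÷ 235 mM = 82.751 mL
glycerol: 10.2 g/L × 2.36 L = 24.072 g
gentamicin: C1V1 = C2V2 → 24.7 µg/mL × 2360 mL ÷ 29100 µg/mL = 2.003 mL

L-arabinose 211.254 mL; Tris-HCl 82.751 mL; glycerol 24.072 g; gentamicin 2.003 mL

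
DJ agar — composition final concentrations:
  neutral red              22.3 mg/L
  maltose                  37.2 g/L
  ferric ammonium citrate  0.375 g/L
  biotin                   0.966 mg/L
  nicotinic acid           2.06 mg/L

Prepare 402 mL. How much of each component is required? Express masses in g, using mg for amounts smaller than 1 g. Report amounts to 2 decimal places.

neutral red 8.96 mg; maltose 14.95 g; ferric ammonium citrate 150.75 mg; biotin 0.39 mg; nicotinic acid 0.83 mg

Target volume = 402 mL = 0.402 L.
neutral red: 22.3 mg/L × 0.402 L = 8.96 mg
maltose: 37.2 g/L × 0.402 L = 14.95 g
ferric ammonium citrate: 0.375 g/L × 0.402 L = 0.15075 g = 150.75 mg
biotin: 0.966 mg/L × 0.402 L = 0.39 mg
nicotinic acid: 2.06 mg/L × 0.402 L = 0.83 mg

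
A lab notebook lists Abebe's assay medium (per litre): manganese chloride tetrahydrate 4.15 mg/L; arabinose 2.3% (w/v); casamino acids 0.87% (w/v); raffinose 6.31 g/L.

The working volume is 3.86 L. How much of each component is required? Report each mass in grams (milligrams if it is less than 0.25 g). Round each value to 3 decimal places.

Scale factor relative to 1 L: 3.86.
manganese chloride tetrahydrate: 4.15 mg/L × 3.86 L = 16.019 mg
arabinose: 2.3 g per 100 mL × 3860 mL ÷ 100 = 88.780 g
casamino acids: 0.87 g per 100 mL × 3860 mL ÷ 100 = 33.582 g
raffinose: 6.31 g/L × 3.86 L = 24.357 g

manganese chloride tetrahydrate 16.019 mg; arabinose 88.780 g; casamino acids 33.582 g; raffinose 24.357 g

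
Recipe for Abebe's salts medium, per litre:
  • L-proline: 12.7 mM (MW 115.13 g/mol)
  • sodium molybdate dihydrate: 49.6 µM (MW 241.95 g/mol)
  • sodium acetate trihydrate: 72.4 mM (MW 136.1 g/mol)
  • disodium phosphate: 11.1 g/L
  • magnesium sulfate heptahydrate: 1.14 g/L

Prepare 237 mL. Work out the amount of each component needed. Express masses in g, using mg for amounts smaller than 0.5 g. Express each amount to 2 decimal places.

Scale factor relative to 1 L: 0.237.
L-proline: 12.7 mmol/L × 115.13 mg/mmol × 0.237 L = 346.53 mg
sodium molybdate dihydrate: 49.6 µmol/L × 241.95 g/mol × 0.237 L ÷ 1000 = 2.84 mg
sodium acetate trihydrate: 72.4 mmol/L × 136.1 g/mol × 0.237 L ÷ 1000 = 2.34 g
disodium phosphate: 11.1 g/L × 0.237 L = 2.63 g
magnesium sulfate heptahydrate: 1.14 g/L × 0.237 L = 0.27018 g = 270.18 mg

L-proline 346.53 mg; sodium molybdate dihydrate 2.84 mg; sodium acetate trihydrate 2.34 g; disodium phosphate 2.63 g; magnesium sulfate heptahydrate 270.18 mg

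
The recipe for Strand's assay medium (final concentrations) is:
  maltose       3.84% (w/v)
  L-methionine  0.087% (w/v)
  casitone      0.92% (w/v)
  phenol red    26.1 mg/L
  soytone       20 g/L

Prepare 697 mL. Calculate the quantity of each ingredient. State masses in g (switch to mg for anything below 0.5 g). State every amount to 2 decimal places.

Working volume: 697 mL = 0.697 L.
maltose: 3.84 g per 100 mL × 697 mL ÷ 100 = 26.76 g
L-methionine: 0.087 g per 100 mL × 697 mL ÷ 100 = 0.61 g
casitone: 0.92 g per 100 mL × 697 mL ÷ 100 = 6.41 g
phenol red: 26.1 mg/L × 0.697 L = 18.19 mg
soytone: 20 g/L × 0.697 L = 13.94 g

maltose 26.76 g; L-methionine 0.61 g; casitone 6.41 g; phenol red 18.19 mg; soytone 13.94 g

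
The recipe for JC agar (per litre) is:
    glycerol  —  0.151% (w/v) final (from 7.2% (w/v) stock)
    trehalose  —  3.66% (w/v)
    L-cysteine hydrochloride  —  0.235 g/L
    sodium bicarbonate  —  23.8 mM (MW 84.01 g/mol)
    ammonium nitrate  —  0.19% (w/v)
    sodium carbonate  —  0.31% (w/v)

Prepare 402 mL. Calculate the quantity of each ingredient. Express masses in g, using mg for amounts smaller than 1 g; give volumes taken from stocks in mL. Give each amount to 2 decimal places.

glycerol 8.43 mL; trehalose 14.71 g; L-cysteine hydrochloride 94.47 mg; sodium bicarbonate 803.77 mg; ammonium nitrate 763.80 mg; sodium carbonate 1.25 g

Scale factor relative to 1 L: 0.402.
glycerol: dilute stock: 0.151% ÷ 7.2% × 402 mL = 8.43 mL
trehalose: 3.66 g per 100 mL × 402 mL ÷ 100 = 14.71 g
L-cysteine hydrochloride: 0.235 g/L × 0.402 L = 0.09447 g = 94.47 mg
sodium bicarbonate: 23.8 mmol/L × 84.01 mg/mmol × 0.402 L = 803.77 mg
ammonium nitrate: 0.19 g per 100 mL × 402 mL ÷ 100 = 0.7638 g = 763.80 mg
sodium carbonate: 0.31 g per 100 mL × 402 mL ÷ 100 = 1.25 g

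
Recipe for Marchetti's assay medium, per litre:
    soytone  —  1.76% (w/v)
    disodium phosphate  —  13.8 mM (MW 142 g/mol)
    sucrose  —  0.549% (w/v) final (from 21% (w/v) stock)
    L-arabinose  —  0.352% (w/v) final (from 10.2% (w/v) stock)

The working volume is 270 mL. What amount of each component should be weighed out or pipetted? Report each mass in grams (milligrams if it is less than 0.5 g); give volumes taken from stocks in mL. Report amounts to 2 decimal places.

Working volume: 270 mL = 0.27 L.
soytone: 1.76 g per 100 mL × 270 mL ÷ 100 = 4.75 g
disodium phosphate: 13.8 mmol/L × 142 g/mol × 0.27 L ÷ 1000 = 0.53 g
sucrose: V = C2·V2/C1 = 0.549% ÷ 21% × 270 mL = 7.06 mL
L-arabinose: C1V1 = C2V2 → 0.352% ÷ 10.2% × 270 mL = 9.32 mL

soytone 4.75 g; disodium phosphate 0.53 g; sucrose 7.06 mL; L-arabinose 9.32 mL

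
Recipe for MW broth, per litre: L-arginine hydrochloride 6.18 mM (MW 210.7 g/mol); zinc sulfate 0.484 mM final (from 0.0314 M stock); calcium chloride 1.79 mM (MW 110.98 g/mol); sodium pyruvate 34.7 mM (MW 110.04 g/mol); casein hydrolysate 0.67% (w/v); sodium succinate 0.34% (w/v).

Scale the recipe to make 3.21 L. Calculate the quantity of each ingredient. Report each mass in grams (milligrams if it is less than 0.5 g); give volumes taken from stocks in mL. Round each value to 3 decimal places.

L-arginine hydrochloride 4.180 g; zinc sulfate 49.479 mL; calcium chloride 0.638 g; sodium pyruvate 12.257 g; casein hydrolysate 21.507 g; sodium succinate 10.914 g

Scale factor relative to 1 L: 3.21.
L-arginine hydrochloride: 6.18 mmol/L × 210.7 g/mol × 3.21 L ÷ 1000 = 4.180 g
zinc sulfate: C1V1 = C2V2 → 0.484 mM × 3210 mL ÷ 31.4 mM = 49.479 mL
calcium chloride: 1.79 mmol/L × 110.98 g/mol × 3.21 L ÷ 1000 = 0.638 g
sodium pyruvate: 34.7 mmol/L × 110.04 g/mol × 3.21 L ÷ 1000 = 12.257 g
casein hydrolysate: 0.67% w/v = 6.7 g/L → 6.7 × 3.21 L = 21.507 g
sodium succinate: 0.34 g per 100 mL × 3210 mL ÷ 100 = 10.914 g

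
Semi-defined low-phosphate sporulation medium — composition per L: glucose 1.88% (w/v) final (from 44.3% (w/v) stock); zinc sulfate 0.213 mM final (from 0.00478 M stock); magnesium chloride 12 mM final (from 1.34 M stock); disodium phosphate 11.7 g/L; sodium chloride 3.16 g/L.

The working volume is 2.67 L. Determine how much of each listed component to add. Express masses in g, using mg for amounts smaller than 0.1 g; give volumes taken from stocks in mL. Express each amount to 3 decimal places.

Scale factor relative to 1 L: 2.67.
glucose: C1V1 = C2V2 → 1.88% ÷ 44.3% × 2670 mL = 113.309 mL
zinc sulfate: dilute stock: 0.213 mM × 2670 mL ÷ 4.78 mM = 118.977 mL
magnesium chloride: V = C2·V2/C1 = 12 mM × 2670 mL ÷ 1340 mM = 23.910 mL
disodium phosphate: 11.7 g/L × 2.67 L = 31.239 g
sodium chloride: 3.16 g/L × 2.67 L = 8.437 g

glucose 113.309 mL; zinc sulfate 118.977 mL; magnesium chloride 23.910 mL; disodium phosphate 31.239 g; sodium chloride 8.437 g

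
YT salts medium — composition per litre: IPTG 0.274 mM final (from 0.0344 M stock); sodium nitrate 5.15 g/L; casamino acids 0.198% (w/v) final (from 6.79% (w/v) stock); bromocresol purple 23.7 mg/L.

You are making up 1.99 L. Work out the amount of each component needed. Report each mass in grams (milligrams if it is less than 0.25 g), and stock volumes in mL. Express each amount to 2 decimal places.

Scale factor relative to 1 L: 1.99.
IPTG: dilute stock: 0.274 mM × 1990 mL ÷ 34.4 mM = 15.85 mL
sodium nitrate: 5.15 g/L × 1.99 L = 10.25 g
casamino acids: V = C2·V2/C1 = 0.198% ÷ 6.79% × 1990 mL = 58.03 mL
bromocresol purple: 23.7 mg/L × 1.99 L = 47.16 mg

IPTG 15.85 mL; sodium nitrate 10.25 g; casamino acids 58.03 mL; bromocresol purple 47.16 mg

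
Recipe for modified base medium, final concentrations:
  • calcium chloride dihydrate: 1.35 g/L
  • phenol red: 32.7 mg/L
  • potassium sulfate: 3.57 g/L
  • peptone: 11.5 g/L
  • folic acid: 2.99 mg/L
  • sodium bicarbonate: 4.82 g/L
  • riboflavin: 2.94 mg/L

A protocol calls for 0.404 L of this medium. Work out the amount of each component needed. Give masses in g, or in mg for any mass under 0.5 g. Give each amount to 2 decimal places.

Scale factor relative to 1 L: 0.404.
calcium chloride dihydrate: 1.35 g/L × 0.404 L = 0.55 g
phenol red: 32.7 mg/L × 0.404 L = 13.21 mg
potassium sulfate: 3.57 g/L × 0.404 L = 1.44 g
peptone: 11.5 g/L × 0.404 L = 4.65 g
folic acid: 2.99 mg/L × 0.404 L = 1.21 mg
sodium bicarbonate: 4.82 g/L × 0.404 L = 1.95 g
riboflavin: 2.94 mg/L × 0.404 L = 1.19 mg

calcium chloride dihydrate 0.55 g; phenol red 13.21 mg; potassium sulfate 1.44 g; peptone 4.65 g; folic acid 1.21 mg; sodium bicarbonate 1.95 g; riboflavin 1.19 mg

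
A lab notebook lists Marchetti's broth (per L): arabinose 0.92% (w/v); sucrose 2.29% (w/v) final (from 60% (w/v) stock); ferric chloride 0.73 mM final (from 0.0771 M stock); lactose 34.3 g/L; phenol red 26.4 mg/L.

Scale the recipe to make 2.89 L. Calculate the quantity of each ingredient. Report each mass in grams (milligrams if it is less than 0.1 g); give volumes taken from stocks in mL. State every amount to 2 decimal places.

Working volume: 2.89 L.
arabinose: 0.92% w/v = 9.2 g/L → 9.2 × 2.89 L = 26.59 g
sucrose: V = C2·V2/C1 = 2.29% ÷ 60% × 2890 mL = 110.30 mL
ferric chloride: dilute stock: 0.73 mM × 2890 mL ÷ 77.1 mM = 27.36 mL
lactose: 34.3 g/L × 2.89 L = 99.13 g
phenol red: 26.4 mg/L × 2.89 L = 76.30 mg

arabinose 26.59 g; sucrose 110.30 mL; ferric chloride 27.36 mL; lactose 99.13 g; phenol red 76.30 mg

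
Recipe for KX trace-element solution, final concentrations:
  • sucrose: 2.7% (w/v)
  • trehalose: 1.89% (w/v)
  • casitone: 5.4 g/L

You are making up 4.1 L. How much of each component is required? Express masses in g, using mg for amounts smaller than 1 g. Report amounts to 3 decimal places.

sucrose 110.700 g; trehalose 77.490 g; casitone 22.140 g

Working volume: 4.1 L.
sucrose: 2.7 g per 100 mL × 4100 mL ÷ 100 = 110.700 g
trehalose: 1.89% w/v = 18.9 g/L → 18.9 × 4.1 L = 77.490 g
casitone: 5.4 g/L × 4.1 L = 22.140 g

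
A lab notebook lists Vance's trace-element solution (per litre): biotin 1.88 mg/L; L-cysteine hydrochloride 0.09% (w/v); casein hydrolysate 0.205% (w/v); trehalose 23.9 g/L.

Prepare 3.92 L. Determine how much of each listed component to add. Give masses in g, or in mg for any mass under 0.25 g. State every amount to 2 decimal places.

Working volume: 3.92 L.
biotin: 1.88 mg/L × 3.92 L = 7.37 mg
L-cysteine hydrochloride: 0.09% w/v = 0.9 g/L → 0.9 × 3.92 L = 3.53 g
casein hydrolysate: 0.205 g per 100 mL × 3920 mL ÷ 100 = 8.04 g
trehalose: 23.9 g/L × 3.92 L = 93.69 g

biotin 7.37 mg; L-cysteine hydrochloride 3.53 g; casein hydrolysate 8.04 g; trehalose 93.69 g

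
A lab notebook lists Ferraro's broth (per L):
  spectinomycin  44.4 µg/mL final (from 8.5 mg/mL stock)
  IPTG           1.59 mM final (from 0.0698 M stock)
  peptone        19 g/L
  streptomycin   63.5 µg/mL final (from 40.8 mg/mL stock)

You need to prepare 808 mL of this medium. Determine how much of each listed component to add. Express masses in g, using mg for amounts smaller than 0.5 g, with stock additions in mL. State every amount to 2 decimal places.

spectinomycin 4.22 mL; IPTG 18.41 mL; peptone 15.35 g; streptomycin 1.26 mL

Scale factor relative to 1 L: 0.808.
spectinomycin: dilute stock: 44.4 µg/mL × 808 mL ÷ 8500 µg/mL = 4.22 mL
IPTG: dilute stock: 1.59 mM × 808 mL ÷ 69.8 mM = 18.41 mL
peptone: 19 g/L × 0.808 L = 15.35 g
streptomycin: dilute stock: 63.5 µg/mL × 808 mL ÷ 40800 µg/mL = 1.26 mL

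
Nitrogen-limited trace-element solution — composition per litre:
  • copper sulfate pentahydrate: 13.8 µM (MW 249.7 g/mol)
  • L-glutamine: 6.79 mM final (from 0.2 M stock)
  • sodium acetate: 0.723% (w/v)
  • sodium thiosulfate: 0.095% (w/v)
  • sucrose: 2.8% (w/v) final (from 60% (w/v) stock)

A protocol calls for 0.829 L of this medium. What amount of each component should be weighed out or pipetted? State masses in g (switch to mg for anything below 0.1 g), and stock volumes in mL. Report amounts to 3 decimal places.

copper sulfate pentahydrate 2.857 mg; L-glutamine 28.145 mL; sodium acetate 5.994 g; sodium thiosulfate 0.788 g; sucrose 38.687 mL

Scale factor relative to 1 L: 0.829.
copper sulfate pentahydrate: 13.8 µmol/L × 249.7 g/mol × 0.829 L ÷ 1000 = 2.857 mg
L-glutamine: dilute stock: 6.79 mM × 829 mL ÷ 200 mM = 28.145 mL
sodium acetate: 0.723% w/v = 7.23 g/L → 7.23 × 0.829 L = 5.994 g
sodium thiosulfate: 0.095 g per 100 mL × 829 mL ÷ 100 = 0.788 g
sucrose: dilute stock: 2.8% ÷ 60% × 829 mL = 38.687 mL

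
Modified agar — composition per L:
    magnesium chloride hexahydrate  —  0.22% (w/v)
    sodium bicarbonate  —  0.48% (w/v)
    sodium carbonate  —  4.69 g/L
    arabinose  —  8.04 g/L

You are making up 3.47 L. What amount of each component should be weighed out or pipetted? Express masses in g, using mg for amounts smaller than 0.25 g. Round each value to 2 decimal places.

magnesium chloride hexahydrate 7.63 g; sodium bicarbonate 16.66 g; sodium carbonate 16.27 g; arabinose 27.90 g

Working volume: 3.47 L.
magnesium chloride hexahydrate: 0.22 g per 100 mL × 3470 mL ÷ 100 = 7.63 g
sodium bicarbonate: 0.48% w/v = 4.8 g/L → 4.8 × 3.47 L = 16.66 g
sodium carbonate: 4.69 g/L × 3.47 L = 16.27 g
arabinose: 8.04 g/L × 3.47 L = 27.90 g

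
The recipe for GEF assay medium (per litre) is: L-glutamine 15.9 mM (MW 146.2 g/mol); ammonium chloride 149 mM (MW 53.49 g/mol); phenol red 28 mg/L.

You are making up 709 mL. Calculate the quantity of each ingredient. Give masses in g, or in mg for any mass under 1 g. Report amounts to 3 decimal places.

L-glutamine 1.648 g; ammonium chloride 5.651 g; phenol red 19.852 mg

Scale factor relative to 1 L: 0.709.
L-glutamine: 15.9 mmol/L × 146.2 g/mol × 0.709 L ÷ 1000 = 1.648 g
ammonium chloride: 149 mmol/L × 53.49 g/mol × 0.709 L ÷ 1000 = 5.651 g
phenol red: 28 mg/L × 0.709 L = 19.852 mg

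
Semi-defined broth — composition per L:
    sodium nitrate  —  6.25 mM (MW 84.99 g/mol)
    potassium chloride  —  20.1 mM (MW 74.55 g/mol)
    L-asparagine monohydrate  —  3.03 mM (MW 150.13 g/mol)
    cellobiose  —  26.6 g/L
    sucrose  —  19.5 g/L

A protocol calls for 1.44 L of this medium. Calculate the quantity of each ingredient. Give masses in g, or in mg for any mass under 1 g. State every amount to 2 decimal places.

sodium nitrate 764.91 mg; potassium chloride 2.16 g; L-asparagine monohydrate 655.05 mg; cellobiose 38.30 g; sucrose 28.08 g

Working volume: 1.44 L.
sodium nitrate: 6.25 mmol/L × 84.99 mg/mmol × 1.44 L = 764.91 mg
potassium chloride: 20.1 mmol/L × 74.55 g/mol × 1.44 L ÷ 1000 = 2.16 g
L-asparagine monohydrate: 3.03 mmol/L × 150.13 mg/mmol × 1.44 L = 655.05 mg
cellobiose: 26.6 g/L × 1.44 L = 38.30 g
sucrose: 19.5 g/L × 1.44 L = 28.08 g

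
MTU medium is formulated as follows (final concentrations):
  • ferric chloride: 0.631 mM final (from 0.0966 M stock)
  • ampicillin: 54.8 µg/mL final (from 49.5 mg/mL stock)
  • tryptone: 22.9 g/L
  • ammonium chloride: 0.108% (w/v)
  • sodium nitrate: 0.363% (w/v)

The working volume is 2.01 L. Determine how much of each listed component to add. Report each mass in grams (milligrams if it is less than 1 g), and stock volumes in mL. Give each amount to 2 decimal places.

Working volume: 2.01 L.
ferric chloride: V = C2·V2/C1 = 0.631 mM × 2010 mL ÷ 96.6 mM = 13.13 mL
ampicillin: dilute stock: 54.8 µg/mL × 2010 mL ÷ 49500 µg/mL = 2.23 mL
tryptone: 22.9 g/L × 2.01 L = 46.03 g
ammonium chloride: 0.108 g per 100 mL × 2010 mL ÷ 100 = 2.17 g
sodium nitrate: 0.363% w/v = 3.63 g/L → 3.63 × 2.01 L = 7.30 g

ferric chloride 13.13 mL; ampicillin 2.23 mL; tryptone 46.03 g; ammonium chloride 2.17 g; sodium nitrate 7.30 g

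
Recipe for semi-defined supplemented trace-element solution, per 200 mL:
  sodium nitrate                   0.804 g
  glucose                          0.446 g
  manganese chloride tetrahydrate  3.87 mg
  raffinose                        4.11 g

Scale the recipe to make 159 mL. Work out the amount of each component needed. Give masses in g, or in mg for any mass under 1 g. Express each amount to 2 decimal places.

Scale factor = 159 mL / 200 mL = 0.795.
sodium nitrate: 0.804 g × (159 mL / 200 mL) = 0.63918 g = 639.18 mg
glucose: 0.446 g × (159 mL / 200 mL) = 0.35457 g = 354.57 mg
manganese chloride tetrahydrate: 3.87 mg × (159 mL / 200 mL) = 3.08 mg
raffinose: 4.11 g × (159 mL / 200 mL) = 3.27 g

sodium nitrate 639.18 mg; glucose 354.57 mg; manganese chloride tetrahydrate 3.08 mg; raffinose 3.27 g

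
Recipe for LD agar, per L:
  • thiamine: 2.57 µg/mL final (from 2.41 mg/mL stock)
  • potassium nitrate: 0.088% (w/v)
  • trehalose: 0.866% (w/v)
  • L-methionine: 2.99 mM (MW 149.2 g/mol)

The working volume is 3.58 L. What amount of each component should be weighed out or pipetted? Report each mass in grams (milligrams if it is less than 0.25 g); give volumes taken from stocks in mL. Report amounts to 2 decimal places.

Working volume: 3.58 L.
thiamine: dilute stock: 2.57 µg/mL × 3580 mL ÷ 2410 µg/mL = 3.82 mL
potassium nitrate: 0.088% w/v = 0.88 g/L → 0.88 × 3.58 L = 3.15 g
trehalose: 0.866% w/v = 8.66 g/L → 8.66 × 3.58 L = 31.00 g
L-methionine: 2.99 mmol/L × 149.2 g/mol × 3.58 L ÷ 1000 = 1.60 g

thiamine 3.82 mL; potassium nitrate 3.15 g; trehalose 31.00 g; L-methionine 1.60 g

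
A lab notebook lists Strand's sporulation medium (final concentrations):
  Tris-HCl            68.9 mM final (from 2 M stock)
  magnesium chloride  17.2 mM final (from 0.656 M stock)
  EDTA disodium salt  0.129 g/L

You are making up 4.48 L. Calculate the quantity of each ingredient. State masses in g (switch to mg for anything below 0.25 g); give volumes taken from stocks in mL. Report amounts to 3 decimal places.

Tris-HCl 154.336 mL; magnesium chloride 117.463 mL; EDTA disodium salt 0.578 g

Scale factor relative to 1 L: 4.48.
Tris-HCl: V = C2·V2/C1 = 68.9 mM × 4480 mL ÷ 2000 mM = 154.336 mL
magnesium chloride: C1V1 = C2V2 → 17.2 mM × 4480 mL ÷ 656 mM = 117.463 mL
EDTA disodium salt: 0.129 g/L × 4.48 L = 0.578 g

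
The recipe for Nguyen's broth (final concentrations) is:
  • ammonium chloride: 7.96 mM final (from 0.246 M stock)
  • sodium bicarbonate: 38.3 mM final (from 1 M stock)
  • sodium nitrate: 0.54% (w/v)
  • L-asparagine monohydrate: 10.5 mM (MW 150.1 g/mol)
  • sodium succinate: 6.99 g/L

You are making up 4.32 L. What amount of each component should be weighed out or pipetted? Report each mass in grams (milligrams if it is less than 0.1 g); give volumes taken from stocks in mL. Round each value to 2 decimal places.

ammonium chloride 139.79 mL; sodium bicarbonate 165.46 mL; sodium nitrate 23.33 g; L-asparagine monohydrate 6.81 g; sodium succinate 30.20 g

Scale factor relative to 1 L: 4.32.
ammonium chloride: C1V1 = C2V2 → 7.96 mM × 4320 mL ÷ 246 mM = 139.79 mL
sodium bicarbonate: V = C2·V2/C1 = 38.3 mM × 4320 mL ÷ 1000 mM = 165.46 mL
sodium nitrate: 0.54% w/v = 5.4 g/L → 5.4 × 4.32 L = 23.33 g
L-asparagine monohydrate: 10.5 mmol/L × 150.1 g/mol × 4.32 L ÷ 1000 = 6.81 g
sodium succinate: 6.99 g/L × 4.32 L = 30.20 g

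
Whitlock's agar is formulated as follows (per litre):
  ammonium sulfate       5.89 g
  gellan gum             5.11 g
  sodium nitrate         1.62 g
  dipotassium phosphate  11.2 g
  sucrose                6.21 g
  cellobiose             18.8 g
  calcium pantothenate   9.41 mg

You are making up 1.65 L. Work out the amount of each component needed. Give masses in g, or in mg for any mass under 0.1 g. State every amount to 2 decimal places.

ammonium sulfate 9.72 g; gellan gum 8.43 g; sodium nitrate 2.67 g; dipotassium phosphate 18.48 g; sucrose 10.25 g; cellobiose 31.02 g; calcium pantothenate 15.53 mg

Scale factor = 1650 mL / 1000 mL = 1.65.
ammonium sulfate: 5.89 g × (1650 mL / 1000 mL) = 9.72 g
gellan gum: 5.11 g × (1650 mL / 1000 mL) = 8.43 g
sodium nitrate: 1.62 g × (1650 mL / 1000 mL) = 2.67 g
dipotassium phosphate: 11.2 g × (1650 mL / 1000 mL) = 18.48 g
sucrose: 6.21 g × (1650 mL / 1000 mL) = 10.25 g
cellobiose: 18.8 g × (1650 mL / 1000 mL) = 31.02 g
calcium pantothenate: 9.41 mg × (1650 mL / 1000 mL) = 15.53 mg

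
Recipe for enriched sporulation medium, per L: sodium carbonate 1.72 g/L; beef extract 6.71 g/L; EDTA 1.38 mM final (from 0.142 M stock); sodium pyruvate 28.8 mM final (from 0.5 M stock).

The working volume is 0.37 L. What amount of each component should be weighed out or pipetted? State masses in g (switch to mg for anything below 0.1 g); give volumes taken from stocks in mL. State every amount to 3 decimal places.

Working volume: 0.37 L.
sodium carbonate: 1.72 g/L × 0.37 L = 0.636 g
beef extract: 6.71 g/L × 0.37 L = 2.483 g
EDTA: dilute stock: 1.38 mM × 370 mL ÷ 142 mM = 3.596 mL
sodium pyruvate: V = C2·V2/C1 = 28.8 mM × 370 mL ÷ 500 mM = 21.312 mL

sodium carbonate 0.636 g; beef extract 2.483 g; EDTA 3.596 mL; sodium pyruvate 21.312 mL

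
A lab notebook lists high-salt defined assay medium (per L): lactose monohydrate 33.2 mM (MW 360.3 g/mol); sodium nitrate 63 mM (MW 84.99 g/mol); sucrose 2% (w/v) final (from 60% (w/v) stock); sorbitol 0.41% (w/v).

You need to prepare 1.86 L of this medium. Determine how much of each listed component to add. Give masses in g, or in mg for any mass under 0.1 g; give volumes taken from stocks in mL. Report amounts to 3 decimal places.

lactose monohydrate 22.249 g; sodium nitrate 9.959 g; sucrose 62.000 mL; sorbitol 7.626 g

Working volume: 1.86 L.
lactose monohydrate: 33.2 mmol/L × 360.3 g/mol × 1.86 L ÷ 1000 = 22.249 g
sodium nitrate: 63 mmol/L × 84.99 g/mol × 1.86 L ÷ 1000 = 9.959 g
sucrose: C1V1 = C2V2 → 2% ÷ 60% × 1860 mL = 62.000 mL
sorbitol: 0.41% w/v = 4.1 g/L → 4.1 × 1.86 L = 7.626 g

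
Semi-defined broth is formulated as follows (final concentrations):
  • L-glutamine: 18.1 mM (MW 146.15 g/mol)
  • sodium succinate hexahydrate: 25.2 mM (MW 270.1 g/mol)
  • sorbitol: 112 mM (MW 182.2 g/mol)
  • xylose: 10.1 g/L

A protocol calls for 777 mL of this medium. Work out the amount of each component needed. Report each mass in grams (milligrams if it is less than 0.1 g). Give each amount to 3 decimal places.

L-glutamine 2.055 g; sodium succinate hexahydrate 5.289 g; sorbitol 15.856 g; xylose 7.848 g

Working volume: 777 mL = 0.777 L.
L-glutamine: 18.1 mmol/L × 146.15 g/mol × 0.777 L ÷ 1000 = 2.055 g
sodium succinate hexahydrate: 25.2 mmol/L × 270.1 g/mol × 0.777 L ÷ 1000 = 5.289 g
sorbitol: 112 mmol/L × 182.2 g/mol × 0.777 L ÷ 1000 = 15.856 g
xylose: 10.1 g/L × 0.777 L = 7.848 g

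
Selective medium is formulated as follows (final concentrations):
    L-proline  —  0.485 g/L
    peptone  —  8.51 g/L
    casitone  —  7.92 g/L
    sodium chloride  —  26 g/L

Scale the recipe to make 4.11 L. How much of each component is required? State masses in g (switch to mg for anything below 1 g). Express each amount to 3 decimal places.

Working volume: 4.11 L.
L-proline: 0.485 g/L × 4.11 L = 1.993 g
peptone: 8.51 g/L × 4.11 L = 34.976 g
casitone: 7.92 g/L × 4.11 L = 32.551 g
sodium chloride: 26 g/L × 4.11 L = 106.860 g

L-proline 1.993 g; peptone 34.976 g; casitone 32.551 g; sodium chloride 106.860 g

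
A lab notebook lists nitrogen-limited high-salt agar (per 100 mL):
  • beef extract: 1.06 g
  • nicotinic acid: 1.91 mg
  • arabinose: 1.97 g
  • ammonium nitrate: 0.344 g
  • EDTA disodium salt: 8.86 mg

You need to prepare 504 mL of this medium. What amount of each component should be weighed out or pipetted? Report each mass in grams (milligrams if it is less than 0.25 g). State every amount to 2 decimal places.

Ratio of target to recipe volume: 504 / 100 = 5.04.
beef extract: 1.06 g × (504 mL / 100 mL) = 5.34 g
nicotinic acid: 1.91 mg × (504 mL / 100 mL) = 9.63 mg
arabinose: 1.97 g × (504 mL / 100 mL) = 9.93 g
ammonium nitrate: 0.344 g × (504 mL / 100 mL) = 1.73 g
EDTA disodium salt: 8.86 mg × (504 mL / 100 mL) = 44.65 mg

beef extract 5.34 g; nicotinic acid 9.63 mg; arabinose 9.93 g; ammonium nitrate 1.73 g; EDTA disodium salt 44.65 mg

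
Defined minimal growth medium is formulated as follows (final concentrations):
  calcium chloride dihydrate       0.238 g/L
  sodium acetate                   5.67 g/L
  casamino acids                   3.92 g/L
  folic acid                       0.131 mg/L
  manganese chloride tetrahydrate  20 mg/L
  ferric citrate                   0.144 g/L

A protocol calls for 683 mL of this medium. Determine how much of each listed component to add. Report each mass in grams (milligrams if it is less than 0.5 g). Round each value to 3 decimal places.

Working volume: 683 mL = 0.683 L.
calcium chloride dihydrate: 0.238 g/L × 0.683 L = 0.162554 g = 162.554 mg
sodium acetate: 5.67 g/L × 0.683 L = 3.873 g
casamino acids: 3.92 g/L × 0.683 L = 2.677 g
folic acid: 0.131 mg/L × 0.683 L = 0.089 mg
manganese chloride tetrahydrate: 20 mg/L × 0.683 L = 13.660 mg
ferric citrate: 0.144 g/L × 0.683 L = 0.098352 g = 98.352 mg

calcium chloride dihydrate 162.554 mg; sodium acetate 3.873 g; casamino acids 2.677 g; folic acid 0.089 mg; manganese chloride tetrahydrate 13.660 mg; ferric citrate 98.352 mg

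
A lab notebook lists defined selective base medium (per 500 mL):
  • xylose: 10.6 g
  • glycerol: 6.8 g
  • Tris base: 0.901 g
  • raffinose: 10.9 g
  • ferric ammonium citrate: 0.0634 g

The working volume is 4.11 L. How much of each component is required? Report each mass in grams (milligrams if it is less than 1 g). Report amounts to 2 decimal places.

Scale factor = 4110 mL / 500 mL = 8.22.
xylose: 10.6 g × (4110 mL / 500 mL) = 87.13 g
glycerol: 6.8 g × (4110 mL / 500 mL) = 55.90 g
Tris base: 0.901 g × (4110 mL / 500 mL) = 7.41 g
raffinose: 10.9 g × (4110 mL / 500 mL) = 89.60 g
ferric ammonium citrate: 0.0634 g × (4110 mL / 500 mL) = 0.521148 g = 521.15 mg

xylose 87.13 g; glycerol 55.90 g; Tris base 7.41 g; raffinose 89.60 g; ferric ammonium citrate 521.15 mg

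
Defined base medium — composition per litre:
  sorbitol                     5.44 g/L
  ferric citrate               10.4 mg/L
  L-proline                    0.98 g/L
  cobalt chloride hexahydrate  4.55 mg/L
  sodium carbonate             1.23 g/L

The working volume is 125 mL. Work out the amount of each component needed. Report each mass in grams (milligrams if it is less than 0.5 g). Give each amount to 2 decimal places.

Target volume = 125 mL = 0.125 L.
sorbitol: 5.44 g/L × 0.125 L = 0.68 g
ferric citrate: 10.4 mg/L × 0.125 L = 1.30 mg
L-proline: 0.98 g/L × 0.125 L = 0.1225 g = 122.50 mg
cobalt chloride hexahydrate: 4.55 mg/L × 0.125 L = 0.57 mg
sodium carbonate: 1.23 g/L × 0.125 L = 0.15375 g = 153.75 mg

sorbitol 0.68 g; ferric citrate 1.30 mg; L-proline 122.50 mg; cobalt chloride hexahydrate 0.57 mg; sodium carbonate 153.75 mg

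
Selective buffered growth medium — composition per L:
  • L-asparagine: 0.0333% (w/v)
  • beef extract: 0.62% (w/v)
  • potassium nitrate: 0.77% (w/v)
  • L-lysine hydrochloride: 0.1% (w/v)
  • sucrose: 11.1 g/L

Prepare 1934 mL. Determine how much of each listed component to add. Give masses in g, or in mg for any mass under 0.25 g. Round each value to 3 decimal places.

Target volume = 1934 mL = 1.934 L.
L-asparagine: 0.0333% w/v = 0.333 g/L → 0.333 × 1.934 L = 0.644 g
beef extract: 0.62% w/v = 6.2 g/L → 6.2 × 1.934 L = 11.991 g
potassium nitrate: 0.77 g per 100 mL × 1934 mL ÷ 100 = 14.892 g
L-lysine hydrochloride: 0.1 g per 100 mL × 1934 mL ÷ 100 = 1.934 g
sucrose: 11.1 g/L × 1.934 L = 21.467 g

L-asparagine 0.644 g; beef extract 11.991 g; potassium nitrate 14.892 g; L-lysine hydrochloride 1.934 g; sucrose 21.467 g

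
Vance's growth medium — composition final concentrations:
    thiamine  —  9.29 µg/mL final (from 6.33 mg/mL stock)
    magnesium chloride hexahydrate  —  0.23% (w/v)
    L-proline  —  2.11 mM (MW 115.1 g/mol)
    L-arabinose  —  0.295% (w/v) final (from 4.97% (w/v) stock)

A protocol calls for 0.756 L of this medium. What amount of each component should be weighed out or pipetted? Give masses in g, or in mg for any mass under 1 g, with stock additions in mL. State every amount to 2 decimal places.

Scale factor relative to 1 L: 0.756.
thiamine: dilute stock: 9.29 µg/mL × 756 mL ÷ 6330 µg/mL = 1.11 mL
magnesium chloride hexahydrate: 0.23% w/v = 2.3 g/L → 2.3 × 0.756 L = 1.74 g
L-proline: 2.11 mmol/L × 115.1 mg/mmol × 0.756 L = 183.60 mg
L-arabinose: V = C2·V2/C1 = 0.295% ÷ 4.97% × 756 mL = 44.87 mL

thiamine 1.11 mL; magnesium chloride hexahydrate 1.74 g; L-proline 183.60 mg; L-arabinose 44.87 mL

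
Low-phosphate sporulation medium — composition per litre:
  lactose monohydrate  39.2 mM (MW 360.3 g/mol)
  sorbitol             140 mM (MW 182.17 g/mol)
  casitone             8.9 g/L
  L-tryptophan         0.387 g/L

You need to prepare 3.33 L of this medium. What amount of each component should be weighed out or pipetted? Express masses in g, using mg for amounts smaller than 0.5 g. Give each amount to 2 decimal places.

Working volume: 3.33 L.
lactose monohydrate: 39.2 mmol/L × 360.3 g/mol × 3.33 L ÷ 1000 = 47.03 g
sorbitol: 140 mmol/L × 182.17 g/mol × 3.33 L ÷ 1000 = 84.93 g
casitone: 8.9 g/L × 3.33 L = 29.64 g
L-tryptophan: 0.387 g/L × 3.33 L = 1.29 g

lactose monohydrate 47.03 g; sorbitol 84.93 g; casitone 29.64 g; L-tryptophan 1.29 g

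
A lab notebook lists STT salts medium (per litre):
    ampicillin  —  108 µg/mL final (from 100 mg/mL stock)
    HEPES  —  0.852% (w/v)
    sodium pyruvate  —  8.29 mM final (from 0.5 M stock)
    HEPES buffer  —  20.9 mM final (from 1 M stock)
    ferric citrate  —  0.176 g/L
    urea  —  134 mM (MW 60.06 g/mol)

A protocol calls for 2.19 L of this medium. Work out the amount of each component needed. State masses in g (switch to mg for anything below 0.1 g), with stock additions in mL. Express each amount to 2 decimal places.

ampicillin 2.37 mL; HEPES 18.66 g; sodium pyruvate 36.31 mL; HEPES buffer 45.77 mL; ferric citrate 0.39 g; urea 17.63 g

Working volume: 2.19 L.
ampicillin: dilute stock: 108 µg/mL × 2190 mL ÷ 100000 µg/mL = 2.37 mL
HEPES: 0.852% w/v = 8.52 g/L → 8.52 × 2.19 L = 18.66 g
sodium pyruvate: dilute stock: 8.29 mM × 2190 mL ÷ 500 mM = 36.31 mL
HEPES buffer: dilute stock: 20.9 mM × 2190 mL ÷ 1000 mM = 45.77 mL
ferric citrate: 0.176 g/L × 2.19 L = 0.39 g
urea: 134 mmol/L × 60.06 g/mol × 2.19 L ÷ 1000 = 17.63 g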